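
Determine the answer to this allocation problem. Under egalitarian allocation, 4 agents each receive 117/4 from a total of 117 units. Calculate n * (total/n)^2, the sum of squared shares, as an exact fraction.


Step 1: Each agent's share = 117/4
Step 2: Square of each share = (117/4)^2 = 13689/16
Step 3: Sum of squares = 4 * 13689/16 = 13689/4

13689/4


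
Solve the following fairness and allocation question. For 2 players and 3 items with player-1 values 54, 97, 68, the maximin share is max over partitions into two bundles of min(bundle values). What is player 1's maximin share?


Step 1: Item values = 54, 97, 68
Step 2: Enumerate all 2-bundle partitions and take the smaller bundle:
  Partition 1: {54} vs {97,68} -> bundles 54, 165; min = 54
  Partition 2: {97} vs {54,68} -> bundles 97, 122; min = 97
  Partition 3: {68} vs {54,97} -> bundles 68, 151; min = 68
Step 3: MMS = max(54, 97, 68) = 97

97


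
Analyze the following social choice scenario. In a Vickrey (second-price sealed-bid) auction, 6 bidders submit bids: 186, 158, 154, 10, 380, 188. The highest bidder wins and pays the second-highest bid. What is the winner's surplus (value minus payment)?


Step 1: Sort bids in descending order: 380, 188, 186, 158, 154, 10
Step 2: The winning bid is the highest: 380
Step 3: The payment equals the second-highest bid: 188
Step 4: Surplus = winner's bid - payment = 380 - 188 = 192

192


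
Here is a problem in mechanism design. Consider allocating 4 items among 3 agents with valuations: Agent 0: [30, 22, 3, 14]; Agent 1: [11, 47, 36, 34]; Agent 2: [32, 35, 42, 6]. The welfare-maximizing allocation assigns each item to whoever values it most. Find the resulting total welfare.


Step 1: For each item, find the maximum value among all agents.
Step 2: Item 0 -> Agent 2 (value 32)
Step 3: Item 1 -> Agent 1 (value 47)
Step 4: Item 2 -> Agent 2 (value 42)
Step 5: Item 3 -> Agent 1 (value 34)
Step 6: Total welfare = 32 + 47 + 42 + 34 = 155

155


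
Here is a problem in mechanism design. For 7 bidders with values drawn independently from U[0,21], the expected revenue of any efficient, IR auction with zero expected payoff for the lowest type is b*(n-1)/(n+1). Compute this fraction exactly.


Step 1: By Revenue Equivalence, expected revenue = b*(n-1)/(n+1)
Step 2: Substituting n = 7, b = 21
Step 3: Revenue = 21*(7-1)/(7+1) = 21*6/8
Step 4: Revenue = 126/8 = 63/4

63/4


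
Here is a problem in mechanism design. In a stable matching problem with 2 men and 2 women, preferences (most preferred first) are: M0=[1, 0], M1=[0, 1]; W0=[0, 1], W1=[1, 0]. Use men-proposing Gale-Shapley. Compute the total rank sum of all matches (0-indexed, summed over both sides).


Step 1: Run Gale-Shapley (men propose, women hold best offer):
  M0 proposes to W1; she accepts
  M1 proposes to W0; she accepts
Step 2: Final matching: W0-M1, W1-M0
Step 3: 0-indexed ranks (man's rank of his match, then woman's): 0 + 1 + 0 + 1
Step 4: Total rank sum = 2

2


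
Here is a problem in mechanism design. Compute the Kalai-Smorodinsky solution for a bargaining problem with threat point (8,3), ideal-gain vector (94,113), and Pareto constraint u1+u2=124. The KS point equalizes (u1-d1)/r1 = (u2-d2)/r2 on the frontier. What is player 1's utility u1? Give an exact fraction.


Step 1: At the KS point, (u1-d1)/r1 = (u2-d2)/r2 = t and u1+u2 = 124
Step 2: u1 = d1 + r1*t and u2 = d2 + r2*t, so (d1 + r1*t) + (d2 + r2*t) = 124
Step 3: t = (124 - 8 - 3)/(94 + 113) = 113/207
Step 4: u1 = d1 + r1*t = 8 + 94 * 113/207 = 12278/207
Step 5: (Check: u2 = d2 + r2*t = 13390/207; u1+u2 = 12278/207 + 13390/207 = 124, on the frontier.)

12278/207


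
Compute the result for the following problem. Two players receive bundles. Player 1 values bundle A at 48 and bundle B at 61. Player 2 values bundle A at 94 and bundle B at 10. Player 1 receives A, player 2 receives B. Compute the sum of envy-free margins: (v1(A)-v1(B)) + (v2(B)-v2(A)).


Step 1: Player 1's margin = v1(A) - v1(B) = 48 - 61 = -13
Step 2: Player 2's margin = v2(B) - v2(A) = 10 - 94 = -84
Step 3: Total margin = -13 + -84 = -97

-97


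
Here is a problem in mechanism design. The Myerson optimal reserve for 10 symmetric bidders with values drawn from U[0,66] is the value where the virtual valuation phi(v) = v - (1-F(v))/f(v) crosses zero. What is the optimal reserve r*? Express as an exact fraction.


Step 1: For U[0,66], F(v) = v/66 and f(v) = 1/66
Step 2: phi(v) = v - (1 - v/66)/(1/66) = v - (66 - v) = 2v - 66
Step 3: Set phi(r*) = 0: 2r* - 66 = 0
Step 4: r* = 66/2 = 33 (the number of bidders n = 10 does not enter)

33


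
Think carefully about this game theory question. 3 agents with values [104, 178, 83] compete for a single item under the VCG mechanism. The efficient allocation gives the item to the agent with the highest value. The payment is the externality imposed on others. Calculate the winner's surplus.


Step 1: The winner is the agent with the highest value: agent 1 with value 178
Step 2: Values of other agents: [104, 83]
Step 3: VCG payment = max of others' values = 104
Step 4: Surplus = 178 - 104 = 74

74


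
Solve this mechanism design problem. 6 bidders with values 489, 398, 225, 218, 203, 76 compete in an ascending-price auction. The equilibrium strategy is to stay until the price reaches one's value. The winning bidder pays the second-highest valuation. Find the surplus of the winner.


Step 1: Identify the highest value: 489
Step 2: Identify the second-highest value: 398
Step 3: The final price = second-highest value = 398
Step 4: Surplus = 489 - 398 = 91

91


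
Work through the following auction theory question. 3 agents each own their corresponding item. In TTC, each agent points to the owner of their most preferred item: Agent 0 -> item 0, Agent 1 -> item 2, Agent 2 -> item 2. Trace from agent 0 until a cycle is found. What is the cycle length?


Step 1: Trace the pointer graph from agent 0: 0 -> 0
Step 2: A cycle is detected when we revisit agent 0
Step 3: The cycle is: 0 -> 0
Step 4: Cycle length = 1

1


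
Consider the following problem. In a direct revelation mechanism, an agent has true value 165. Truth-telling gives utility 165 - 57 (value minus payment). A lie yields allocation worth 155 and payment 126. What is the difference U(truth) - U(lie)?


Step 1: U(truth) = value - payment = 165 - 57 = 108
Step 2: U(lie) = allocation - payment = 155 - 126 = 29
Step 3: IC gap = 108 - 29 = 79

79


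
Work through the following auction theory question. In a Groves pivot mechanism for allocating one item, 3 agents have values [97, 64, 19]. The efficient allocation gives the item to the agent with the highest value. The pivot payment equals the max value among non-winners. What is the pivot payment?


Step 1: The efficient winner is agent 0 with value 97
Step 2: Other agents' values: [64, 19]
Step 3: Pivot payment = max(others) = 64
Step 4: The winner pays 64

64


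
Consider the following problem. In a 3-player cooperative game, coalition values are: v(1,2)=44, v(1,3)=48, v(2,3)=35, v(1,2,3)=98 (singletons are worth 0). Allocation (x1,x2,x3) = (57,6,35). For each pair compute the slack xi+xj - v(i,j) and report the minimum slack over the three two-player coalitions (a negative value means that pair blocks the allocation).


Step 1: Slack for coalition (1,2): x1+x2 - v12 = 63 - 44 = 19
Step 2: Slack for coalition (1,3): x1+x3 - v13 = 92 - 48 = 44
Step 3: Slack for coalition (2,3): x2+x3 - v23 = 41 - 35 = 6
Step 4: Minimum slack = min(19, 44, 6) = 6, attained by (2,3); no pair can gain by deviating, so the allocation is in the core

6


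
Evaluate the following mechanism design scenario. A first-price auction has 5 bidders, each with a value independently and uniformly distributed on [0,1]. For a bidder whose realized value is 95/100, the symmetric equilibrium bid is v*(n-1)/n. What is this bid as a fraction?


Step 1: The symmetric BNE bidding function is b(v) = v * (n-1) / n
Step 2: Substitute v = 19/20 and n = 5
Step 3: b = 19/20 * 4/5
Step 4: b = 19/25

19/25


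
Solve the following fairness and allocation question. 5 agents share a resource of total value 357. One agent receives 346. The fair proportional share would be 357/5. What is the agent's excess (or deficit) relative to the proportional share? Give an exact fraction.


Step 1: Proportional share = 357/5
Step 2: Agent's actual allocation = 346
Step 3: Excess = 346 - 357/5 = 1373/5

1373/5


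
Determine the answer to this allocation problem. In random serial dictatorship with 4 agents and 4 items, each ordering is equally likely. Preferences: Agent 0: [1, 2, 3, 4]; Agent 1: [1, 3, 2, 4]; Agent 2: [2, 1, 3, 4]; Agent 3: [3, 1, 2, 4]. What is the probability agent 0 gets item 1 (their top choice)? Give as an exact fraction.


Step 1: Agent 0 wants item 1
Step 2: There are 24 possible orderings of agents
Step 3: In 12 orderings, agent 0 gets item 1
Step 4: Probability = 12/24 = 1/2

1/2


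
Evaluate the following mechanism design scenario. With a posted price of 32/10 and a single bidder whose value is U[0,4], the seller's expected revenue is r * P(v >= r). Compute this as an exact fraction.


Step 1: Posted price r = 16/5, value support [0,4]
Step 2: P(v >= r) = (4 - 16/5)/4 = 1/5
Step 3: Expected revenue = r * P(v >= r) = 16/5 * 1/5
Step 4: Revenue = 16/25

16/25


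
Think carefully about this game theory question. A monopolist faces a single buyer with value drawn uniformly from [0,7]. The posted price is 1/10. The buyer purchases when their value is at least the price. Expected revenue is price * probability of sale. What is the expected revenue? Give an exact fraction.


Step 1: Posted price r = 1/10, value support [0,7]
Step 2: P(v >= r) = (7 - 1/10)/7 = 69/70
Step 3: Expected revenue = r * P(v >= r) = 1/10 * 69/70
Step 4: Revenue = 69/700

69/700


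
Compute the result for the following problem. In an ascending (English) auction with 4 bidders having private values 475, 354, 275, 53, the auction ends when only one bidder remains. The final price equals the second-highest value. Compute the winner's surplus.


Step 1: Identify the highest value: 475
Step 2: Identify the second-highest value: 354
Step 3: The final price = second-highest value = 354
Step 4: Surplus = 475 - 354 = 121

121


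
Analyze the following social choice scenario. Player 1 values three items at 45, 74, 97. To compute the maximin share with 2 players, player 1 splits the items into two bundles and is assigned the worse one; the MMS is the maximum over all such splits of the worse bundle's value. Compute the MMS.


Step 1: Item values = 45, 74, 97
Step 2: Enumerate all 2-bundle partitions and take the smaller bundle:
  Partition 1: {45} vs {74,97} -> bundles 45, 171; min = 45
  Partition 2: {74} vs {45,97} -> bundles 74, 142; min = 74
  Partition 3: {97} vs {45,74} -> bundles 97, 119; min = 97
Step 3: MMS = max(45, 74, 97) = 97

97


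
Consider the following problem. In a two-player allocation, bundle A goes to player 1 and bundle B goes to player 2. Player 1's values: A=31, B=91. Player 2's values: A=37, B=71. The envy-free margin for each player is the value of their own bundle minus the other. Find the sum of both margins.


Step 1: Player 1's margin = v1(A) - v1(B) = 31 - 91 = -60
Step 2: Player 2's margin = v2(B) - v2(A) = 71 - 37 = 34
Step 3: Total margin = -60 + 34 = -26

-26


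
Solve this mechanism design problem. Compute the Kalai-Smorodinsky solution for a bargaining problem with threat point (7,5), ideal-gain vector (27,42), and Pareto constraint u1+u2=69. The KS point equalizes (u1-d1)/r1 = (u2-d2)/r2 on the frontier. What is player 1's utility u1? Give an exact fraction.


Step 1: At the KS point, (u1-d1)/r1 = (u2-d2)/r2 = t and u1+u2 = 69
Step 2: u1 = d1 + r1*t and u2 = d2 + r2*t, so (d1 + r1*t) + (d2 + r2*t) = 69
Step 3: t = (69 - 7 - 5)/(27 + 42) = 57/69 = 19/23
Step 4: u1 = d1 + r1*t = 7 + 27 * 19/23 = 674/23
Step 5: (Check: u2 = d2 + r2*t = 913/23; u1+u2 = 674/23 + 913/23 = 69, on the frontier.)

674/23


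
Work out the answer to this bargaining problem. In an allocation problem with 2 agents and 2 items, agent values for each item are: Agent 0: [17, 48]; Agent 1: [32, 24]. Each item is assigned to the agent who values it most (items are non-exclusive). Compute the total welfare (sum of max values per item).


Step 1: For each item, find the maximum value among all agents.
Step 2: Item 0 -> Agent 1 (value 32)
Step 3: Item 1 -> Agent 0 (value 48)
Step 4: Total welfare = 32 + 48 = 80

80


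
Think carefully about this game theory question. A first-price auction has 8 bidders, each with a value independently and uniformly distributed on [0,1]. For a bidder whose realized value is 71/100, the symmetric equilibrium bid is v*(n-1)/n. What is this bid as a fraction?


Step 1: The symmetric BNE bidding function is b(v) = v * (n-1) / n
Step 2: Substitute v = 71/100 and n = 8
Step 3: b = 71/100 * 7/8
Step 4: b = 497/800

497/800


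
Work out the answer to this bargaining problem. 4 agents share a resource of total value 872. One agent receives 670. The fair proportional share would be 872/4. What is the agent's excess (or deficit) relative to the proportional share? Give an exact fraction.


Step 1: Proportional share = 872/4 = 218
Step 2: Agent's actual allocation = 670
Step 3: Excess = 670 - 218 = 452

452


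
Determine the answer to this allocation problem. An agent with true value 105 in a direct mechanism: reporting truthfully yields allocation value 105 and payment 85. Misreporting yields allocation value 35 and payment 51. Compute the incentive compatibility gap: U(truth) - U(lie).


Step 1: U(truth) = value - payment = 105 - 85 = 20
Step 2: U(lie) = allocation - payment = 35 - 51 = -16
Step 3: IC gap = 20 - (-16) = 36

36


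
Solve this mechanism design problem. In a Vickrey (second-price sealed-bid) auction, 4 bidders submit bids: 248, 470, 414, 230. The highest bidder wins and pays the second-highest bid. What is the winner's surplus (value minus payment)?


Step 1: Sort bids in descending order: 470, 414, 248, 230
Step 2: The winning bid is the highest: 470
Step 3: The payment equals the second-highest bid: 414
Step 4: Surplus = winner's bid - payment = 470 - 414 = 56

56


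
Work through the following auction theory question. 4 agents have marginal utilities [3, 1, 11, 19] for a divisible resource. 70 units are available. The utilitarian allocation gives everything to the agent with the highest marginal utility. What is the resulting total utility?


Step 1: The marginal utilities are [3, 1, 11, 19]
Step 2: The highest marginal utility is 19
Step 3: All 70 units go to that agent
Step 4: Total utility = 19 * 70 = 1330

1330


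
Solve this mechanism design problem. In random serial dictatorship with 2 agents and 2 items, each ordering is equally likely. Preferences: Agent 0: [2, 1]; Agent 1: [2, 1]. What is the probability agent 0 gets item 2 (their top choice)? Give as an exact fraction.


Step 1: Agent 0 wants item 2
Step 2: There are 2 possible orderings of agents
Step 3: In 1 orderings, agent 0 gets item 2
Step 4: Probability = 1/2

1/2


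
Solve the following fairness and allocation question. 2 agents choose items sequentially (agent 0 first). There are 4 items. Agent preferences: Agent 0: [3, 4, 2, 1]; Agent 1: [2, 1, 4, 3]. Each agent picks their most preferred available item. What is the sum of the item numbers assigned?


Step 1: Agent 0 picks item 3
Step 2: Agent 1 picks item 2
Step 3: Sum = 3 + 2 = 5

5


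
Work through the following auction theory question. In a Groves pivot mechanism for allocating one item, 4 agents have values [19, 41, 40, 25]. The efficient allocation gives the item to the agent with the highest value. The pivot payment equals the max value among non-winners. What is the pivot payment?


Step 1: The efficient winner is agent 1 with value 41
Step 2: Other agents' values: [19, 40, 25]
Step 3: Pivot payment = max(others) = 40
Step 4: The winner pays 40

40


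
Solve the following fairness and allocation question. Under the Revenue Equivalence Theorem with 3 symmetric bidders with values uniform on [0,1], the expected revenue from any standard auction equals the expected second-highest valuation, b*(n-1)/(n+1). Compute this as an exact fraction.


Step 1: By Revenue Equivalence, expected revenue = b*(n-1)/(n+1)
Step 2: Substituting n = 3, b = 1
Step 3: Revenue = 1*(3-1)/(3+1) = 1*2/4
Step 4: Revenue = 2/4 = 1/2

1/2


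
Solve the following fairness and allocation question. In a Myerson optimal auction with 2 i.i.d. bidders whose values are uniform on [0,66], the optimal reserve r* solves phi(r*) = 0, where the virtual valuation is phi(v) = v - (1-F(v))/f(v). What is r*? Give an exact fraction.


Step 1: For U[0,66], F(v) = v/66 and f(v) = 1/66
Step 2: phi(v) = v - (1 - v/66)/(1/66) = v - (66 - v) = 2v - 66
Step 3: Set phi(r*) = 0: 2r* - 66 = 0
Step 4: r* = 66/2 = 33 (the number of bidders n = 2 does not enter)

33


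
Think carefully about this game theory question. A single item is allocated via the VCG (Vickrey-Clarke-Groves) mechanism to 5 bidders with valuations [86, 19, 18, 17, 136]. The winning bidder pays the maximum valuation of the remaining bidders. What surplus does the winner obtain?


Step 1: The winner is the agent with the highest value: agent 4 with value 136
Step 2: Values of other agents: [86, 19, 18, 17]
Step 3: VCG payment = max of others' values = 86
Step 4: Surplus = 136 - 86 = 50

50


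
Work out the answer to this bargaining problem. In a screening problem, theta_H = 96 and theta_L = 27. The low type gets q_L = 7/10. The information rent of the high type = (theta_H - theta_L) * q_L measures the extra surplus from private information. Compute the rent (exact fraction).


Step 1: theta_H - theta_L = 96 - 27 = 69
Step 2: Information rent = (theta_H - theta_L) * q_L
Step 3: = 69 * 7/10
Step 4: = 483/10

483/10


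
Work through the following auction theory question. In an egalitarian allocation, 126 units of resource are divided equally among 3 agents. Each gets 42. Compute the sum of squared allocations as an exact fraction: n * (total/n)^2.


Step 1: Each agent's share = 126/3 = 42
Step 2: Square of each share = (42)^2 = 1764
Step 3: Sum of squares = 3 * 1764 = 5292

5292


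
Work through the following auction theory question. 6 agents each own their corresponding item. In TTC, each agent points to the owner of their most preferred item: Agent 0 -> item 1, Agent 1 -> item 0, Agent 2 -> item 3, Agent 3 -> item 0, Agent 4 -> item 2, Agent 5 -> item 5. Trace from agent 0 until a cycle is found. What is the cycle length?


Step 1: Trace the pointer graph from agent 0: 0 -> 1 -> 0
Step 2: A cycle is detected when we revisit agent 0
Step 3: The cycle is: 0 -> 1 -> 0
Step 4: Cycle length = 2

2


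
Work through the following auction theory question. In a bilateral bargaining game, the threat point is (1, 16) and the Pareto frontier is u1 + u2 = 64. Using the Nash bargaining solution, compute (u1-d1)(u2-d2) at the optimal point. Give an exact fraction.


Step 1: The Nash solution splits surplus symmetrically above the disagreement point
Step 2: u1 = (total + d1 - d2)/2 = (64 + 1 - 16)/2 = 49/2
Step 3: u2 = (total - d1 + d2)/2 = (64 - 1 + 16)/2 = 79/2
Step 4: Nash product = (49/2 - 1) * (79/2 - 16)
Step 5: = 47/2 * 47/2 = 2209/4

2209/4


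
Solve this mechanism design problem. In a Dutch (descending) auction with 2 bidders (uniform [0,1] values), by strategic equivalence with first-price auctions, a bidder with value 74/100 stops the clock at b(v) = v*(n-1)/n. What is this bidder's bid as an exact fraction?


Step 1: Dutch auctions are strategically equivalent to first-price auctions
Step 2: The equilibrium bid is b(v) = v*(n-1)/n
Step 3: b = 37/50 * 1/2
Step 4: b = 37/100

37/100


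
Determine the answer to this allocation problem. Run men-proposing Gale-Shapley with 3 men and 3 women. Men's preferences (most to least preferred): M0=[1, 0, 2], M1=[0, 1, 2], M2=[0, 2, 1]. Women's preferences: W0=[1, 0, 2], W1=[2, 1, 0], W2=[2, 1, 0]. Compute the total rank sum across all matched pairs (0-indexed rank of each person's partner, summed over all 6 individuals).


Step 1: Run Gale-Shapley (men propose, women hold best offer):
  M0 proposes to W1; she accepts
  M1 proposes to W0; she accepts
  M2 proposes to W0; rejected
  M2 proposes to W2; she accepts
Step 2: Final matching: W0-M1, W1-M0, W2-M2
Step 3: 0-indexed ranks (man's rank of his match, then woman's): 0 + 0 + 0 + 2 + 1 + 0
Step 4: Total rank sum = 3

3


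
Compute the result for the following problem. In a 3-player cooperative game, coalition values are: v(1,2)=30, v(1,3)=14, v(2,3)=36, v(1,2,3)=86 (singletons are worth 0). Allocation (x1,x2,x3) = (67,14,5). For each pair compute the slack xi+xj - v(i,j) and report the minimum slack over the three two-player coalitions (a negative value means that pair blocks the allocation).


Step 1: Slack for coalition (1,2): x1+x2 - v12 = 81 - 30 = 51
Step 2: Slack for coalition (1,3): x1+x3 - v13 = 72 - 14 = 58
Step 3: Slack for coalition (2,3): x2+x3 - v23 = 19 - 36 = -17
Step 4: Minimum slack = min(51, 58, -17) = -17, attained by (2,3); coalition (2,3) can block (slack < 0), so the allocation is not in the core

-17


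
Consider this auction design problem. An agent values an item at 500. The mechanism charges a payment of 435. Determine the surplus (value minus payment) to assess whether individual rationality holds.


Step 1: Surplus = value - payment = 500 - 435 = 65
Step 2: IR is satisfied (surplus >= 0)

65


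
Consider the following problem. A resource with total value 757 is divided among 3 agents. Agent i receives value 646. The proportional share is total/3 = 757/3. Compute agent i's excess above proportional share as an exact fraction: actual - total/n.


Step 1: Proportional share = 757/3
Step 2: Agent's actual allocation = 646
Step 3: Excess = 646 - 757/3 = 1181/3

1181/3


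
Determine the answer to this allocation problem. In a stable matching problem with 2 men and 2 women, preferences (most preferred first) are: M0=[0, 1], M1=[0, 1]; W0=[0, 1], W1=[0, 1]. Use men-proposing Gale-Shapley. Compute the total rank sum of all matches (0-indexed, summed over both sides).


Step 1: Run Gale-Shapley (men propose, women hold best offer):
  M0 proposes to W0; she accepts
  M1 proposes to W0; rejected
  M1 proposes to W1; she accepts
Step 2: Final matching: W0-M0, W1-M1
Step 3: 0-indexed ranks (man's rank of his match, then woman's): 0 + 0 + 1 + 1
Step 4: Total rank sum = 2

2


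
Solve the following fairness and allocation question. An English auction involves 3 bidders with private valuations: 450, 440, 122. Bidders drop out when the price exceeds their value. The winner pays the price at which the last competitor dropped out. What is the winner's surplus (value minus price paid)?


Step 1: Identify the highest value: 450
Step 2: Identify the second-highest value: 440
Step 3: The final price = second-highest value = 440
Step 4: Surplus = 450 - 440 = 10

10


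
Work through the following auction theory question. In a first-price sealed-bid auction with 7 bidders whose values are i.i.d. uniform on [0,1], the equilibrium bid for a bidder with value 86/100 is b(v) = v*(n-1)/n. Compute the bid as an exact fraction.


Step 1: The symmetric BNE bidding function is b(v) = v * (n-1) / n
Step 2: Substitute v = 43/50 and n = 7
Step 3: b = 43/50 * 6/7
Step 4: b = 129/175

129/175


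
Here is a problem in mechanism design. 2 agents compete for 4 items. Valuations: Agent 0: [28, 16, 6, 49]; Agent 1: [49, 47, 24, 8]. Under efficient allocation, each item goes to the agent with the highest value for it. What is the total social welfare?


Step 1: For each item, find the maximum value among all agents.
Step 2: Item 0 -> Agent 1 (value 49)
Step 3: Item 1 -> Agent 1 (value 47)
Step 4: Item 2 -> Agent 1 (value 24)
Step 5: Item 3 -> Agent 0 (value 49)
Step 6: Total welfare = 49 + 47 + 24 + 49 = 169

169


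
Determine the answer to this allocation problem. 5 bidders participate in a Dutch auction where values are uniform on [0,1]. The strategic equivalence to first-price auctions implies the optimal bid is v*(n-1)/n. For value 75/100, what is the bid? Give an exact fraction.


Step 1: Dutch auctions are strategically equivalent to first-price auctions
Step 2: The equilibrium bid is b(v) = v*(n-1)/n
Step 3: b = 3/4 * 4/5
Step 4: b = 3/5

3/5


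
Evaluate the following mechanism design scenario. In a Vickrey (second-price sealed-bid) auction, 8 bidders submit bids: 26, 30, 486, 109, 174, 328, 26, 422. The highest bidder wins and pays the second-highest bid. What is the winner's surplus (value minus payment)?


Step 1: Sort bids in descending order: 486, 422, 328, 174, 109, 30, 26, 26
Step 2: The winning bid is the highest: 486
Step 3: The payment equals the second-highest bid: 422
Step 4: Surplus = winner's bid - payment = 486 - 422 = 64

64


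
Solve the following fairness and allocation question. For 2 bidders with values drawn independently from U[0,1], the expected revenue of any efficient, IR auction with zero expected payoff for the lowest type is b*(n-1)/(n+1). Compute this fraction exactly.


Step 1: By Revenue Equivalence, expected revenue = b*(n-1)/(n+1)
Step 2: Substituting n = 2, b = 1
Step 3: Revenue = 1*(2-1)/(2+1) = 1*1/3
Step 4: Revenue = 1/3

1/3


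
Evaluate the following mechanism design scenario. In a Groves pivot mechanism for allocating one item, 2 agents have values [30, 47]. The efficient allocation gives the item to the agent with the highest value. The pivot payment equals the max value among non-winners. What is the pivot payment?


Step 1: The efficient winner is agent 1 with value 47
Step 2: Other agents' values: [30]
Step 3: Pivot payment = max(others) = 30
Step 4: The winner pays 30

30


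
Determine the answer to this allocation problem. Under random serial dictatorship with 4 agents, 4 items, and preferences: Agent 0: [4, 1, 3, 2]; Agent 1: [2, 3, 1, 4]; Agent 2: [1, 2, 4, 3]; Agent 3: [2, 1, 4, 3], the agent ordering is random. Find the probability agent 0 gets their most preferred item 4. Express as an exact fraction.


Step 1: Agent 0 wants item 4
Step 2: There are 24 possible orderings of agents
Step 3: In 21 orderings, agent 0 gets item 4
Step 4: Probability = 21/24 = 7/8

7/8


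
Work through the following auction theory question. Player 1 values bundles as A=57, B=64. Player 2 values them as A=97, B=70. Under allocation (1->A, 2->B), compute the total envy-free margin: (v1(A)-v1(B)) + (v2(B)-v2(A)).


Step 1: Player 1's margin = v1(A) - v1(B) = 57 - 64 = -7
Step 2: Player 2's margin = v2(B) - v2(A) = 70 - 97 = -27
Step 3: Total margin = -7 + -27 = -34

-34


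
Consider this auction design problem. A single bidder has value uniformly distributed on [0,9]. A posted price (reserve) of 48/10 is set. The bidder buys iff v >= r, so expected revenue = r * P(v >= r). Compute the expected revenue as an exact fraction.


Step 1: Posted price r = 24/5, value support [0,9]
Step 2: P(v >= r) = (9 - 24/5)/9 = 7/15
Step 3: Expected revenue = r * P(v >= r) = 24/5 * 7/15
Step 4: Revenue = 56/25

56/25


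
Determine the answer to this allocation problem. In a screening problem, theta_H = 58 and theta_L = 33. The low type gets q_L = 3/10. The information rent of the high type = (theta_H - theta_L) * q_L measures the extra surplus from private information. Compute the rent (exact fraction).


Step 1: theta_H - theta_L = 58 - 33 = 25
Step 2: Information rent = (theta_H - theta_L) * q_L
Step 3: = 25 * 3/10
Step 4: = 15/2

15/2


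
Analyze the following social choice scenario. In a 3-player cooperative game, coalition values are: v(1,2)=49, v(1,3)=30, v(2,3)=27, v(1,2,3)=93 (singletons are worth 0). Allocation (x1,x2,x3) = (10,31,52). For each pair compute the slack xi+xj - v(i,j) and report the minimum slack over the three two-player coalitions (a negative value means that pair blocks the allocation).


Step 1: Slack for coalition (1,2): x1+x2 - v12 = 41 - 49 = -8
Step 2: Slack for coalition (1,3): x1+x3 - v13 = 62 - 30 = 32
Step 3: Slack for coalition (2,3): x2+x3 - v23 = 83 - 27 = 56
Step 4: Minimum slack = min(-8, 32, 56) = -8, attained by (1,2); coalition (1,2) can block (slack < 0), so the allocation is not in the core

-8


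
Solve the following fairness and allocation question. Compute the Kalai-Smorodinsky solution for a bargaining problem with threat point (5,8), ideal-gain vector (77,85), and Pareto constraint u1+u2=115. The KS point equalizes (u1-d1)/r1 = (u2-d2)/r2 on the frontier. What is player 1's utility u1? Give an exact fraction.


Step 1: At the KS point, (u1-d1)/r1 = (u2-d2)/r2 = t and u1+u2 = 115
Step 2: u1 = d1 + r1*t and u2 = d2 + r2*t, so (d1 + r1*t) + (d2 + r2*t) = 115
Step 3: t = (115 - 5 - 8)/(77 + 85) = 102/162 = 17/27
Step 4: u1 = d1 + r1*t = 5 + 77 * 17/27 = 1444/27
Step 5: (Check: u2 = d2 + r2*t = 1661/27; u1+u2 = 1444/27 + 1661/27 = 115, on the frontier.)

1444/27


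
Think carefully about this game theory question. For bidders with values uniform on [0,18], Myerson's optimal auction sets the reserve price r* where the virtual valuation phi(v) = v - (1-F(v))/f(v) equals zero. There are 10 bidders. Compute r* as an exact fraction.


Step 1: For U[0,18], F(v) = v/18 and f(v) = 1/18
Step 2: phi(v) = v - (1 - v/18)/(1/18) = v - (18 - v) = 2v - 18
Step 3: Set phi(r*) = 0: 2r* - 18 = 0
Step 4: r* = 18/2 = 9 (the number of bidders n = 10 does not enter)

9


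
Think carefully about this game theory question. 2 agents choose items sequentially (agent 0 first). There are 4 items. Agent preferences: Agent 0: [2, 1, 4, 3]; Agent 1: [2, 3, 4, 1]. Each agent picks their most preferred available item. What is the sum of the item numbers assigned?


Step 1: Agent 0 picks item 2
Step 2: Agent 1 picks item 3
Step 3: Sum = 2 + 3 = 5

5


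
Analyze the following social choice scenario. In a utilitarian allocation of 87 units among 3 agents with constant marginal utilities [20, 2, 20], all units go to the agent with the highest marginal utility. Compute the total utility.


Step 1: The marginal utilities are [20, 2, 20]
Step 2: The highest marginal utility is 20
Step 3: All 87 units go to that agent
Step 4: Total utility = 20 * 87 = 1740

1740


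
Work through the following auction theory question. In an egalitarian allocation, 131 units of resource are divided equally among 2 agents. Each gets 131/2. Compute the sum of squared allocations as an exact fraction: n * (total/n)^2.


Step 1: Each agent's share = 131/2
Step 2: Square of each share = (131/2)^2 = 17161/4
Step 3: Sum of squares = 2 * 17161/4 = 17161/2

17161/2


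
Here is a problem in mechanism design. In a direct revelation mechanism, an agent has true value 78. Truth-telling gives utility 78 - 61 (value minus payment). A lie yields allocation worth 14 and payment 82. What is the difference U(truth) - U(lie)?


Step 1: U(truth) = value - payment = 78 - 61 = 17
Step 2: U(lie) = allocation - payment = 14 - 82 = -68
Step 3: IC gap = 17 - (-68) = 85

85


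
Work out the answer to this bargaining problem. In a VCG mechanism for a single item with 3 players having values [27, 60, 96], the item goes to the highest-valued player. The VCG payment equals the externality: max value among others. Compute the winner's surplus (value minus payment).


Step 1: The winner is the agent with the highest value: agent 2 with value 96
Step 2: Values of other agents: [27, 60]
Step 3: VCG payment = max of others' values = 60
Step 4: Surplus = 96 - 60 = 36

36


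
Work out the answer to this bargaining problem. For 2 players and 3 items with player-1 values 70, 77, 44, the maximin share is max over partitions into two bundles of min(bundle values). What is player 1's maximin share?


Step 1: Item values = 70, 77, 44
Step 2: Enumerate all 2-bundle partitions and take the smaller bundle:
  Partition 1: {70} vs {77,44} -> bundles 70, 121; min = 70
  Partition 2: {77} vs {70,44} -> bundles 77, 114; min = 77
  Partition 3: {44} vs {70,77} -> bundles 44, 147; min = 44
Step 3: MMS = max(70, 77, 44) = 77

77


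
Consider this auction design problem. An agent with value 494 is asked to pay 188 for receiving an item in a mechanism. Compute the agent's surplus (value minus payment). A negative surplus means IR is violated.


Step 1: Surplus = value - payment = 494 - 188 = 306
Step 2: IR is satisfied (surplus >= 0)

306


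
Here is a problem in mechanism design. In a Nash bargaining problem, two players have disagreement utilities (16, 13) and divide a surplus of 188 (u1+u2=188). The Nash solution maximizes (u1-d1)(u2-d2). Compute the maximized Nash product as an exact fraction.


Step 1: The Nash solution splits surplus symmetrically above the disagreement point
Step 2: u1 = (total + d1 - d2)/2 = (188 + 16 - 13)/2 = 191/2
Step 3: u2 = (total - d1 + d2)/2 = (188 - 16 + 13)/2 = 185/2
Step 4: Nash product = (191/2 - 16) * (185/2 - 13)
Step 5: = 159/2 * 159/2 = 25281/4

25281/4


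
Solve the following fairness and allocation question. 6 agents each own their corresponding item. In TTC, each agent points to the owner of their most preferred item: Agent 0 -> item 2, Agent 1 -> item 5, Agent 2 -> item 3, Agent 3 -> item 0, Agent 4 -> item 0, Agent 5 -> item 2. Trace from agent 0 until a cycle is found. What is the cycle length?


Step 1: Trace the pointer graph from agent 0: 0 -> 2 -> 3 -> 0
Step 2: A cycle is detected when we revisit agent 0
Step 3: The cycle is: 0 -> 2 -> 3 -> 0
Step 4: Cycle length = 3

3


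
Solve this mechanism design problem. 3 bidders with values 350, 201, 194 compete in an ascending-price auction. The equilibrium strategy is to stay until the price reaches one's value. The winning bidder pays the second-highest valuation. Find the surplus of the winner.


Step 1: Identify the highest value: 350
Step 2: Identify the second-highest value: 201
Step 3: The final price = second-highest value = 201
Step 4: Surplus = 350 - 201 = 149

149


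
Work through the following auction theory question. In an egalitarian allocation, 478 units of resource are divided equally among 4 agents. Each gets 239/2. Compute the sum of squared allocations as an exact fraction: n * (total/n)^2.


Step 1: Each agent's share = 478/4 = 239/2
Step 2: Square of each share = (239/2)^2 = 57121/4
Step 3: Sum of squares = 4 * 57121/4 = 57121

57121


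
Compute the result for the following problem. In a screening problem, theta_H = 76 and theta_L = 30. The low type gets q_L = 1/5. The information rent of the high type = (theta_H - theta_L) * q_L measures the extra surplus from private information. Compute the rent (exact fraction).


Step 1: theta_H - theta_L = 76 - 30 = 46
Step 2: Information rent = (theta_H - theta_L) * q_L
Step 3: = 46 * 1/5
Step 4: = 46/5

46/5


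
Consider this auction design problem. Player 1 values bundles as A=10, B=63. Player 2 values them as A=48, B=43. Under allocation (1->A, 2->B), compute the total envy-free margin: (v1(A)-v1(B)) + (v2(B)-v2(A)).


Step 1: Player 1's margin = v1(A) - v1(B) = 10 - 63 = -53
Step 2: Player 2's margin = v2(B) - v2(A) = 43 - 48 = -5
Step 3: Total margin = -53 + -5 = -58

-58


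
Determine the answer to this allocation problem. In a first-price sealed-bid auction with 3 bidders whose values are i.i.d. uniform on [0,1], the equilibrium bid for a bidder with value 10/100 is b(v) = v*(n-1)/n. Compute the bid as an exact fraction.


Step 1: The symmetric BNE bidding function is b(v) = v * (n-1) / n
Step 2: Substitute v = 1/10 and n = 3
Step 3: b = 1/10 * 2/3
Step 4: b = 1/15

1/15


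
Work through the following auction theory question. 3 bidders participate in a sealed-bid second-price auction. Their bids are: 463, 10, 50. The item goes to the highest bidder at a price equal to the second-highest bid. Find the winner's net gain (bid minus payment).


Step 1: Sort bids in descending order: 463, 50, 10
Step 2: The winning bid is the highest: 463
Step 3: The payment equals the second-highest bid: 50
Step 4: Surplus = winner's bid - payment = 463 - 50 = 413

413


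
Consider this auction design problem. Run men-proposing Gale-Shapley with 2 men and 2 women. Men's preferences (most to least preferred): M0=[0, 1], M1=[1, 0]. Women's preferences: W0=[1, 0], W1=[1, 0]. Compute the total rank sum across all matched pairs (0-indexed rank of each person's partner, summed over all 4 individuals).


Step 1: Run Gale-Shapley (men propose, women hold best offer):
  M0 proposes to W0; she accepts
  M1 proposes to W1; she accepts
Step 2: Final matching: W0-M0, W1-M1
Step 3: 0-indexed ranks (man's rank of his match, then woman's): 0 + 1 + 0 + 0
Step 4: Total rank sum = 1

1


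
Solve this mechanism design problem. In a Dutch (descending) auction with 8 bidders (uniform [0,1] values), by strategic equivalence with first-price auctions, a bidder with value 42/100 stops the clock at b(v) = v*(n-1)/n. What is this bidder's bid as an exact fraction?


Step 1: Dutch auctions are strategically equivalent to first-price auctions
Step 2: The equilibrium bid is b(v) = v*(n-1)/n
Step 3: b = 21/50 * 7/8
Step 4: b = 147/400

147/400


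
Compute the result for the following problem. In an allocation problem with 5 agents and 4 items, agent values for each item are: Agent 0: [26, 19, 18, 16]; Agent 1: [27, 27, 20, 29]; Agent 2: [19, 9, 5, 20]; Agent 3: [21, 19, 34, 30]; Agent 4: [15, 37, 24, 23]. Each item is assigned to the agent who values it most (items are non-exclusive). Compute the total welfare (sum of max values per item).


Step 1: For each item, find the maximum value among all agents.
Step 2: Item 0 -> Agent 1 (value 27)
Step 3: Item 1 -> Agent 4 (value 37)
Step 4: Item 2 -> Agent 3 (value 34)
Step 5: Item 3 -> Agent 3 (value 30)
Step 6: Total welfare = 27 + 37 + 34 + 30 = 128

128


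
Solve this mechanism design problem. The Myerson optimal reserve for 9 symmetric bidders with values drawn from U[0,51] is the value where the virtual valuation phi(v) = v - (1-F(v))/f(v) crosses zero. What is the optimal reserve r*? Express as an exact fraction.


Step 1: For U[0,51], F(v) = v/51 and f(v) = 1/51
Step 2: phi(v) = v - (1 - v/51)/(1/51) = v - (51 - v) = 2v - 51
Step 3: Set phi(r*) = 0: 2r* - 51 = 0
Step 4: r* = 51/2 (the number of bidders n = 9 does not enter)

51/2


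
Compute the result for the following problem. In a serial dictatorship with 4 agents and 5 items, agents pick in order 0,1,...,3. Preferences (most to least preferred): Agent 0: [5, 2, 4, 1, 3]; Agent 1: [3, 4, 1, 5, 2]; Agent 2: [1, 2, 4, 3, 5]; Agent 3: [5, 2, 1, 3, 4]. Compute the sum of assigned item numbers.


Step 1: Agent 0 picks item 5
Step 2: Agent 1 picks item 3
Step 3: Agent 2 picks item 1
Step 4: Agent 3 picks item 2
Step 5: Sum = 5 + 3 + 1 + 2 = 11

11


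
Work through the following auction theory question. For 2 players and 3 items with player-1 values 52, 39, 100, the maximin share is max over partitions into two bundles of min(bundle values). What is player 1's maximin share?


Step 1: Item values = 52, 39, 100
Step 2: Enumerate all 2-bundle partitions and take the smaller bundle:
  Partition 1: {52} vs {39,100} -> bundles 52, 139; min = 52
  Partition 2: {39} vs {52,100} -> bundles 39, 152; min = 39
  Partition 3: {100} vs {52,39} -> bundles 100, 91; min = 91
Step 3: MMS = max(52, 39, 91) = 91

91


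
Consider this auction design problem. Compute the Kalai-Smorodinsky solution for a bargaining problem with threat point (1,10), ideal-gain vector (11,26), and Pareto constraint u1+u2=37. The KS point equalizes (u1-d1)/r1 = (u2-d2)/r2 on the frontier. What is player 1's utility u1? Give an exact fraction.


Step 1: At the KS point, (u1-d1)/r1 = (u2-d2)/r2 = t and u1+u2 = 37
Step 2: u1 = d1 + r1*t and u2 = d2 + r2*t, so (d1 + r1*t) + (d2 + r2*t) = 37
Step 3: t = (37 - 1 - 10)/(11 + 26) = 26/37
Step 4: u1 = d1 + r1*t = 1 + 11 * 26/37 = 323/37
Step 5: (Check: u2 = d2 + r2*t = 1046/37; u1+u2 = 323/37 + 1046/37 = 37, on the frontier.)

323/37
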